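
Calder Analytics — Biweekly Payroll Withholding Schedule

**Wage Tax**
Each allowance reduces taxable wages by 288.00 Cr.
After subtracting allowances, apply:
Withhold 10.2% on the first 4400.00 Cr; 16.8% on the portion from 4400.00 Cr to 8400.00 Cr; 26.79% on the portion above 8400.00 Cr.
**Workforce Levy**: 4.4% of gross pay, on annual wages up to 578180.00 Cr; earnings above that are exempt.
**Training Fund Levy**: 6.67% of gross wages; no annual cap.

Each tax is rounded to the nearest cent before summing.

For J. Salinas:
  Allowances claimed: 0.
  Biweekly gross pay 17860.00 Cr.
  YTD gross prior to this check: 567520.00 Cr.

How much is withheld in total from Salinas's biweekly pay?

5315.43 Cr

Wage Tax: taxable = 17860.00 Cr
  1120.80 Cr + 26.79% × (17860.00 Cr − 8400.00 Cr) = 1120.80 Cr + 26.79% × 9460.00 Cr = 3655.13 Cr
Workforce Levy: cap 578180.00 Cr − YTD 567520.00 Cr = 10660.00 Cr subject; 4.4% × 10660.00 Cr = 469.04 Cr
Training Fund Levy: 6.67% × 17860.00 Cr = 1191.26 Cr
Total: 3655.13 Cr + 469.04 Cr + 1191.26 Cr = 5315.43 Cr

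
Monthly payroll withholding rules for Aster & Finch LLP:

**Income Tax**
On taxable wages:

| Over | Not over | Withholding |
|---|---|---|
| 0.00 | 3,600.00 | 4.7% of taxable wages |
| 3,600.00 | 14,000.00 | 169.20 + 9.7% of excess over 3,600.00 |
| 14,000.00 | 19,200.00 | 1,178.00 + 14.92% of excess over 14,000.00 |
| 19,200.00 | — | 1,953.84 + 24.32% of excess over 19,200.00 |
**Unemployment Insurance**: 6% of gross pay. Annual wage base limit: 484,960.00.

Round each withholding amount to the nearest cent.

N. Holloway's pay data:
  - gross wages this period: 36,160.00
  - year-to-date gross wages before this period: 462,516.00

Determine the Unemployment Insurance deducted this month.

Unemployment Insurance: cap 484,960.00 − YTD 462,516.00 = 22,444.00 subject; 6% × 22,444.00 = 1,346.64

1,346.64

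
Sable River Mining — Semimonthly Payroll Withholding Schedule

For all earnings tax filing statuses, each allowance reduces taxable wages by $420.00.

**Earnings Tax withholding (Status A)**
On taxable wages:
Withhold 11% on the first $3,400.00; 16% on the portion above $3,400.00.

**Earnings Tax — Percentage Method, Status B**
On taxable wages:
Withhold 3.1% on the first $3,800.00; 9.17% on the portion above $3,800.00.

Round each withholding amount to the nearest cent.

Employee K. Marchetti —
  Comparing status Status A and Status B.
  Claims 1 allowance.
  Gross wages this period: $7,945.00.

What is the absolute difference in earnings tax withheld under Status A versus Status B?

$574.62

Earnings Tax (Status A): taxable = $7,945.00 − 1×$420.00 = $7,525.00
  $374.00 + 16% × ($7,525.00 − $3,400.00) = $374.00 + 16% × $4,125.00 = $1,034.00
Earnings Tax (Status B): taxable = $7,945.00 − 1×$420.00 = $7,525.00
  $117.80 + 9.17% × ($7,525.00 − $3,800.00) = $117.80 + 9.17% × $3,725.00 = $459.38
Difference: |$1,034.00 − $459.38| = $574.62 (higher under Status A)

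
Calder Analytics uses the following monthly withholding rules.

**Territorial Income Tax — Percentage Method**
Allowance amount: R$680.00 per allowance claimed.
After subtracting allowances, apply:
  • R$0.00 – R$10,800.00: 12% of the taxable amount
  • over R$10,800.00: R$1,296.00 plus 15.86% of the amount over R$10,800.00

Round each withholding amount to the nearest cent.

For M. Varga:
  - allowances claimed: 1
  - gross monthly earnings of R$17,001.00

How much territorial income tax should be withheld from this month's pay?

R$2,171.63

Territorial Income Tax: taxable = R$17,001.00 − 1×R$680.00 = R$16,321.00
  R$1,296.00 + 15.86% × (R$16,321.00 − R$10,800.00) = R$1,296.00 + 15.86% × R$5,521.00 = R$2,171.63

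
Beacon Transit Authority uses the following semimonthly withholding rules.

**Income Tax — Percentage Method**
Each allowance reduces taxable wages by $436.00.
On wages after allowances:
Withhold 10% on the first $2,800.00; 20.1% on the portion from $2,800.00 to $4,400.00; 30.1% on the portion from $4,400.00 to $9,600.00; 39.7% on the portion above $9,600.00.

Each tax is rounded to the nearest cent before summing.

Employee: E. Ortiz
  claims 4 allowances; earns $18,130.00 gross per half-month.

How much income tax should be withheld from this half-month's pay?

Income Tax: taxable = $18,130.00 − 4×$436.00 = $16,386.00
  $2,166.80 + 39.7% × ($16,386.00 − $9,600.00) = $2,166.80 + 39.7% × $6,786.00 = $4,860.84

$4,860.84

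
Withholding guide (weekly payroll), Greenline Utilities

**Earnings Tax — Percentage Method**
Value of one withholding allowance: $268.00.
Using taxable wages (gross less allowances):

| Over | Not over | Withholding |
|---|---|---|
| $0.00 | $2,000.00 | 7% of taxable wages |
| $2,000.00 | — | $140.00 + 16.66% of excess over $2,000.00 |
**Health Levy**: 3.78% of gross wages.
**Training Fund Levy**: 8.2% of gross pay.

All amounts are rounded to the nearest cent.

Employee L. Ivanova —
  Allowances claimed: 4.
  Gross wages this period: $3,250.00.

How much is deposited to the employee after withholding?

Earnings Tax: taxable = $3,250.00 − 4×$268.00 = $2,178.00
  $140.00 + 16.66% × ($2,178.00 − $2,000.00) = $140.00 + 16.66% × $178.00 = $169.65
Health Levy: 3.78% × $3,250.00 = $122.85
Training Fund Levy: 8.2% × $3,250.00 = $266.50
Total withheld: $169.65 + $122.85 + $266.50 = $559.00
Net pay: $3,250.00 − $559.00 = $2,691.00

$2,691.00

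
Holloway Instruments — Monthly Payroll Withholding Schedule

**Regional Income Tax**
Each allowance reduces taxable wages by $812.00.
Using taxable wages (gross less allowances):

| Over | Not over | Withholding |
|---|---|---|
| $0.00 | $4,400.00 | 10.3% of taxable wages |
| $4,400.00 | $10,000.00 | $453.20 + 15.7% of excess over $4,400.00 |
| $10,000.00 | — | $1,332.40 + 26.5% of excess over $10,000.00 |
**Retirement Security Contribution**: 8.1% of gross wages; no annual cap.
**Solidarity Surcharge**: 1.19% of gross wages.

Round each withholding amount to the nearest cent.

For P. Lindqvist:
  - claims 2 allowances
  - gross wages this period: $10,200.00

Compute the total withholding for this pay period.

$2,056.41

Regional Income Tax: taxable = $10,200.00 − 2×$812.00 = $8,576.00
  $453.20 + 15.7% × ($8,576.00 − $4,400.00) = $453.20 + 15.7% × $4,176.00 = $1,108.83
Retirement Security Contribution: 8.1% × $10,200.00 = $826.20
Solidarity Surcharge: 1.19% × $10,200.00 = $121.38
Total: $1,108.83 + $826.20 + $121.38 = $2,056.41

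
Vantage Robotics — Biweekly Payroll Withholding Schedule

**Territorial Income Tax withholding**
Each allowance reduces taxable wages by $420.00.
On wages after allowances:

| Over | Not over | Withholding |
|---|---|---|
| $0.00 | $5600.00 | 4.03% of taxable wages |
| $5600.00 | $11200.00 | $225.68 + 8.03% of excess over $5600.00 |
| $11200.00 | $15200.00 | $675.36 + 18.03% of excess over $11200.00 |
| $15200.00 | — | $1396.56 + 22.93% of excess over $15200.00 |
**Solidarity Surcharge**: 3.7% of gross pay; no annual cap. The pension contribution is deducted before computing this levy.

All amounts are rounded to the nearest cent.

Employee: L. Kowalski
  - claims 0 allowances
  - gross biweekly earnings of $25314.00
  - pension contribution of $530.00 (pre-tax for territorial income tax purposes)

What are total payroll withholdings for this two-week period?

Territorial Income Tax: taxable = $25314.00 − $530.00 = $24784.00
  $1396.56 + 22.93% × ($24784.00 − $15200.00) = $1396.56 + 22.93% × $9584.00 = $3594.17
Solidarity Surcharge: 3.7% × $24784.00 = $917.01
Total: $3594.17 + $917.01 = $4511.18

$4511.18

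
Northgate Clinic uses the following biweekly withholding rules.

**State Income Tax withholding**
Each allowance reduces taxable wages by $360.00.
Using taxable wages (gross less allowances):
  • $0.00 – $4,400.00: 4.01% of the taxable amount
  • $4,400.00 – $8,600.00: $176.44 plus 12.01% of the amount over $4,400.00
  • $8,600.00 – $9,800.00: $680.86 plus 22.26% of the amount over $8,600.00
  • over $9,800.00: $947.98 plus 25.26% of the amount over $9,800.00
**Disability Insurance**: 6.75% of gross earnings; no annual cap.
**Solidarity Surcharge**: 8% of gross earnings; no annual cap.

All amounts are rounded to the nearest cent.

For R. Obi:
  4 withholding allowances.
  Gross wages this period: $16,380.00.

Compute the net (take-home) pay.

State Income Tax: taxable = $16,380.00 − 4×$360.00 = $14,940.00
  $947.98 + 25.26% × ($14,940.00 − $9,800.00) = $947.98 + 25.26% × $5,140.00 = $2,246.34
Disability Insurance: 6.75% × $16,380.00 = $1,105.65
Solidarity Surcharge: 8% × $16,380.00 = $1,310.40
Total withheld: $2,246.34 + $1,105.65 + $1,310.40 = $4,662.39
Net pay: $16,380.00 − $4,662.39 = $11,717.61

$11,717.61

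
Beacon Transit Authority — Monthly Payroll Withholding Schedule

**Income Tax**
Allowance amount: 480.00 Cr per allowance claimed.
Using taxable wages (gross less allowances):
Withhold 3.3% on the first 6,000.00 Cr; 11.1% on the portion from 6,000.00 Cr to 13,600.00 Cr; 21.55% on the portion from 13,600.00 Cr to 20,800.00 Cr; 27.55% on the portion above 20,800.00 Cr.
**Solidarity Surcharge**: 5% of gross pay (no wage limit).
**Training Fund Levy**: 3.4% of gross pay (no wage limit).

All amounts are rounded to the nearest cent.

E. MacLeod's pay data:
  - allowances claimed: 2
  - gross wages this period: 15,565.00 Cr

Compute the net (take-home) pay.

12,999.36 Cr

Income Tax: taxable = 15,565.00 Cr − 2×480.00 Cr = 14,605.00 Cr
  1,041.60 Cr + 21.55% × (14,605.00 Cr − 13,600.00 Cr) = 1,041.60 Cr + 21.55% × 1,005.00 Cr = 1,258.18 Cr
Solidarity Surcharge: 5% × 15,565.00 Cr = 778.25 Cr
Training Fund Levy: 3.4% × 15,565.00 Cr = 529.21 Cr
Total withheld: 1,258.18 Cr + 778.25 Cr + 529.21 Cr = 2,565.64 Cr
Net pay: 15,565.00 Cr − 2,565.64 Cr = 12,999.36 Cr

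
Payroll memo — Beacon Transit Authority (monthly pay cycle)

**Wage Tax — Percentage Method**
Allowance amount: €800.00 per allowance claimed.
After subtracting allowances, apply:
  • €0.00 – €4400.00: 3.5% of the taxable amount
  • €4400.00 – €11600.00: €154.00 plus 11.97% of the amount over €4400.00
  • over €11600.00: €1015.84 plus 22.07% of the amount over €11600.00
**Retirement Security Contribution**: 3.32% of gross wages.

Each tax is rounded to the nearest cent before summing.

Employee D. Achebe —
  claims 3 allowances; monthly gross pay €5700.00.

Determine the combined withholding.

Wage Tax: taxable = €5700.00 − 3×€800.00 = €3300.00
  3.5% × €3300.00 = €115.50
Retirement Security Contribution: 3.32% × €5700.00 = €189.24
Total: €115.50 + €189.24 = €304.74

€304.74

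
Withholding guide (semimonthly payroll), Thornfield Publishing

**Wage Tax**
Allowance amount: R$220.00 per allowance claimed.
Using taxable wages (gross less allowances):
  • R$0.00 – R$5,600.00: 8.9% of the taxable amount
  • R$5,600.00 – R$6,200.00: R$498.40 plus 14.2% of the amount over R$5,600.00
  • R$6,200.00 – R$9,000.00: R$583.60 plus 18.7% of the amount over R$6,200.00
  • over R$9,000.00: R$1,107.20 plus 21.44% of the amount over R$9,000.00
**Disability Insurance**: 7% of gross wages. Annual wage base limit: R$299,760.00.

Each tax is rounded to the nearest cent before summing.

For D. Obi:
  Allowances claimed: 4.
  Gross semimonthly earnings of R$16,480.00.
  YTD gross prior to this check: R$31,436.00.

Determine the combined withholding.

R$3,675.84

Wage Tax: taxable = R$16,480.00 − 4×R$220.00 = R$15,600.00
  R$1,107.20 + 21.44% × (R$15,600.00 − R$9,000.00) = R$1,107.20 + 21.44% × R$6,600.00 = R$2,522.24
Disability Insurance: 7% × R$16,480.00 = R$1,153.60
Total: R$2,522.24 + R$1,153.60 = R$3,675.84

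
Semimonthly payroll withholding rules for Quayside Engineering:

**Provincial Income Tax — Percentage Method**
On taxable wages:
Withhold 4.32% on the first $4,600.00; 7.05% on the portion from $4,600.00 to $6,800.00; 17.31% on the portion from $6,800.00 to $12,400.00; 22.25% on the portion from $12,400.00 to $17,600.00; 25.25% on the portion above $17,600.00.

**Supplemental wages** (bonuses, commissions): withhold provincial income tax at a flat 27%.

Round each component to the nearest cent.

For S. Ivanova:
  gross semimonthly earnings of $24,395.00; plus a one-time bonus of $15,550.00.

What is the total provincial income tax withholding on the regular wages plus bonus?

$8,394.42

Provincial Income Tax: taxable = $24,395.00
  $2,480.18 + 25.25% × ($24,395.00 − $17,600.00) = $2,480.18 + 25.25% × $6,795.00 = $4,195.92
Supplemental (27% flat on bonus): 27% × $15,550.00 = $4,198.50
Total provincial income tax: $4,195.92 + $4,198.50 = $8,394.42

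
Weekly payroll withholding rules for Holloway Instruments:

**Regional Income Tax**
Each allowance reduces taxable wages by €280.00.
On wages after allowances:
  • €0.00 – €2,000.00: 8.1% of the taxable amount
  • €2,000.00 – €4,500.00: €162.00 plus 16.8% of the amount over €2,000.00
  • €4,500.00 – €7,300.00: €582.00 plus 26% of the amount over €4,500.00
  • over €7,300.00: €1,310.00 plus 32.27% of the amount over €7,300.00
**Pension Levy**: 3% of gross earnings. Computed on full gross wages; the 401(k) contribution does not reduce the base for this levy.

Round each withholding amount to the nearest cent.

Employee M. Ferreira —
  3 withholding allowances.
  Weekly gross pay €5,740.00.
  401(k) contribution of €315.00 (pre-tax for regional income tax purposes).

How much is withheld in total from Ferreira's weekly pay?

Regional Income Tax: taxable = €5,740.00 − €315.00 − 3×€280.00 = €4,585.00
  €582.00 + 26% × (€4,585.00 − €4,500.00) = €582.00 + 26% × €85.00 = €604.10
Pension Levy: 3% × €5,740.00 = €172.20
Total: €604.10 + €172.20 = €776.30

€776.30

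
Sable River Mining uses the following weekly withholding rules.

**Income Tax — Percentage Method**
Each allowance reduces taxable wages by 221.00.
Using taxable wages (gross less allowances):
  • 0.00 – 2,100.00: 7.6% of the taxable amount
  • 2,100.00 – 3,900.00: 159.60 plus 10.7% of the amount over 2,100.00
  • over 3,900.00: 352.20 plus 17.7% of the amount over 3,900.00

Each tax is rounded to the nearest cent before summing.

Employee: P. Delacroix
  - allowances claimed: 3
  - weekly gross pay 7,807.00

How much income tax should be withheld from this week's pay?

Income Tax: taxable = 7,807.00 − 3×221.00 = 7,144.00
  352.20 + 17.7% × (7,144.00 − 3,900.00) = 352.20 + 17.7% × 3,244.00 = 926.39

926.39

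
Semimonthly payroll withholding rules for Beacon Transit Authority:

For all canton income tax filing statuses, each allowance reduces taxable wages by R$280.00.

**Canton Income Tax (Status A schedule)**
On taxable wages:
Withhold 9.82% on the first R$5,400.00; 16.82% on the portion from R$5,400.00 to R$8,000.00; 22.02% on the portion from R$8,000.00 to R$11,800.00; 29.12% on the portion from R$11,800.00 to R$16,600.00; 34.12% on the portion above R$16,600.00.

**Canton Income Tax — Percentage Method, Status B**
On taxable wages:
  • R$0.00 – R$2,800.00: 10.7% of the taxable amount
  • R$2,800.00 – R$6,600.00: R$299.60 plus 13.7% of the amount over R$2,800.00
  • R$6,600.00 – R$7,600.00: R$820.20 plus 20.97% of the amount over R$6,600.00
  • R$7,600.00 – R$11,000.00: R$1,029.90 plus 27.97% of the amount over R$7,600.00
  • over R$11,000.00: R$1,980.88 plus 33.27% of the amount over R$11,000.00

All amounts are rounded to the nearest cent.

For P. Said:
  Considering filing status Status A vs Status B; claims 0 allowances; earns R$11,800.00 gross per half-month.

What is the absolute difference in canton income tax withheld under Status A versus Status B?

R$442.68

Canton Income Tax (Status A): taxable = R$11,800.00
  R$967.60 + 22.02% × (R$11,800.00 − R$8,000.00) = R$967.60 + 22.02% × R$3,800.00 = R$1,804.36
Canton Income Tax (Status B): taxable = R$11,800.00
  R$1,980.88 + 33.27% × (R$11,800.00 − R$11,000.00) = R$1,980.88 + 33.27% × R$800.00 = R$2,247.04
Difference: |R$1,804.36 − R$2,247.04| = R$442.68 (higher under Status B)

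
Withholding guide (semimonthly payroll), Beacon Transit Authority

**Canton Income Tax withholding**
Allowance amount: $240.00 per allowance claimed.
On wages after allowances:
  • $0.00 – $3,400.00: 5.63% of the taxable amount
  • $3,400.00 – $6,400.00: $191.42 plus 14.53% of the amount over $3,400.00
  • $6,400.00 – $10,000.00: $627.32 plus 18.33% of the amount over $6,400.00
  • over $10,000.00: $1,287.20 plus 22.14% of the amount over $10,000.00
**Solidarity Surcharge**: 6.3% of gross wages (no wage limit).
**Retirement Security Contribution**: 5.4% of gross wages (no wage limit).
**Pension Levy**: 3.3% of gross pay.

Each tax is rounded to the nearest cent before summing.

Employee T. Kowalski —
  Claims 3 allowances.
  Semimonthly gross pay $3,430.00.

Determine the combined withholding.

$667.07

Canton Income Tax: taxable = $3,430.00 − 3×$240.00 = $2,710.00
  5.63% × $2,710.00 = $152.57
Solidarity Surcharge: 6.3% × $3,430.00 = $216.09
Retirement Security Contribution: 5.4% × $3,430.00 = $185.22
Pension Levy: 3.3% × $3,430.00 = $113.19
Total: $152.57 + $216.09 + $185.22 + $113.19 = $667.07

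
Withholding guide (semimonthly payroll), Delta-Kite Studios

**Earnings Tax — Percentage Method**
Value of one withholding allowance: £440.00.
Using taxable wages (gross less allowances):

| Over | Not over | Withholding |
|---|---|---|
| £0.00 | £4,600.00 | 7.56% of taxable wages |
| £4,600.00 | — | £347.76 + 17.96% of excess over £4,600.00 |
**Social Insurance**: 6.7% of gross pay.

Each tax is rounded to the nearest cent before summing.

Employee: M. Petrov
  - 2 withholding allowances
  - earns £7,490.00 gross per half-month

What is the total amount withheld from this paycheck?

£1,210.59

Earnings Tax: taxable = £7,490.00 − 2×£440.00 = £6,610.00
  £347.76 + 17.96% × (£6,610.00 − £4,600.00) = £347.76 + 17.96% × £2,010.00 = £708.76
Social Insurance: 6.7% × £7,490.00 = £501.83
Total: £708.76 + £501.83 = £1,210.59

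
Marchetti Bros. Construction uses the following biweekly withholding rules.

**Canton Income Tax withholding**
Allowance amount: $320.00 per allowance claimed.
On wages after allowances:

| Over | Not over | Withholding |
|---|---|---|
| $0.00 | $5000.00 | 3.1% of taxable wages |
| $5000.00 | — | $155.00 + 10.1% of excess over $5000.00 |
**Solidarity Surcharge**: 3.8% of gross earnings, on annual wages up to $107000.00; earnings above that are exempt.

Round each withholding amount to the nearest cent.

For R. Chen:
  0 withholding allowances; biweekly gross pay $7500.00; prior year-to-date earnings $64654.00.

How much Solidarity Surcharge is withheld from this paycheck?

$285.00

Solidarity Surcharge: 3.8% × $7500.00 = $285.00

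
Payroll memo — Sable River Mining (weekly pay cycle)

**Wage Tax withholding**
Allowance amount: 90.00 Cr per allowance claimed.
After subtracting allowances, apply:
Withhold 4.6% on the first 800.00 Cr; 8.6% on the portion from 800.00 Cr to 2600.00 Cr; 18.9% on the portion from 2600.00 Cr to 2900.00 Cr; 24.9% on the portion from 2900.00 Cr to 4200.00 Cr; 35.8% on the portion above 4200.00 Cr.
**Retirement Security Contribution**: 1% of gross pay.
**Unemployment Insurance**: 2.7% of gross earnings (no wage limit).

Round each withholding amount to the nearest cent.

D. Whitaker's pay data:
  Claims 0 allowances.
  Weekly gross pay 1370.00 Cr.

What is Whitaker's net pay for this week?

1233.49 Cr

Wage Tax: taxable = 1370.00 Cr
  36.80 Cr + 8.6% × (1370.00 Cr − 800.00 Cr) = 36.80 Cr + 8.6% × 570.00 Cr = 85.82 Cr
Retirement Security Contribution: 1% × 1370.00 Cr = 13.70 Cr
Unemployment Insurance: 2.7% × 1370.00 Cr = 36.99 Cr
Total withheld: 85.82 Cr + 13.70 Cr + 36.99 Cr = 136.51 Cr
Net pay: 1370.00 Cr − 136.51 Cr = 1233.49 Cr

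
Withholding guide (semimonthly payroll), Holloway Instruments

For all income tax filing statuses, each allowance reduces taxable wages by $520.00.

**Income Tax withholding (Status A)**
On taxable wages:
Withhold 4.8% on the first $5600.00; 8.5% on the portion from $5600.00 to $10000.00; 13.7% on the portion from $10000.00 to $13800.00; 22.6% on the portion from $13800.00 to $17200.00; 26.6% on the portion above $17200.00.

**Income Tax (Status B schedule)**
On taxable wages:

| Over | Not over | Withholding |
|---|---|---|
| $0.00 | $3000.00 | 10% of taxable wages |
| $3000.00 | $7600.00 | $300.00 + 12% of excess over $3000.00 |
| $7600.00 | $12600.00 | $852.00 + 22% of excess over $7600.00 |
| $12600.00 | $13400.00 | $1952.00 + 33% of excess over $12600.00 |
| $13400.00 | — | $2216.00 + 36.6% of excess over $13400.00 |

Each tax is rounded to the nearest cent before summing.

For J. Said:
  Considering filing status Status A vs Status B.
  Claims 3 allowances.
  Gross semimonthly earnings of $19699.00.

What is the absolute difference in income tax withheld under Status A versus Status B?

Income Tax (Status A): taxable = $19699.00 − 3×$520.00 = $18139.00
  $1931.80 + 26.6% × ($18139.00 − $17200.00) = $1931.80 + 26.6% × $939.00 = $2181.57
Income Tax (Status B): taxable = $19699.00 − 3×$520.00 = $18139.00
  $2216.00 + 36.6% × ($18139.00 − $13400.00) = $2216.00 + 36.6% × $4739.00 = $3950.47
Difference: |$2181.57 − $3950.47| = $1768.90 (higher under Status B)

$1768.90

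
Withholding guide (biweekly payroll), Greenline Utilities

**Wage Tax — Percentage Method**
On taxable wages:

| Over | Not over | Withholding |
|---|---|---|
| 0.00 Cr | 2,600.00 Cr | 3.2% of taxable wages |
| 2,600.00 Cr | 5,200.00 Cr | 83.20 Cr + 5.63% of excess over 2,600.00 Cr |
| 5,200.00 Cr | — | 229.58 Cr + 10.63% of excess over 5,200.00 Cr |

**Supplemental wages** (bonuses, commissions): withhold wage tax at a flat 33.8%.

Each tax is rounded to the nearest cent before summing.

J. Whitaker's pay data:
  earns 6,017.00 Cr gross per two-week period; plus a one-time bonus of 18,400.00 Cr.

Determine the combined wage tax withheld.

Wage Tax: taxable = 6,017.00 Cr
  229.58 Cr + 10.63% × (6,017.00 Cr − 5,200.00 Cr) = 229.58 Cr + 10.63% × 817.00 Cr = 316.43 Cr
Supplemental (33.8% flat on bonus): 33.8% × 18,400.00 Cr = 6,219.20 Cr
Total wage tax: 316.43 Cr + 6,219.20 Cr = 6,535.63 Cr

6,535.63 Cr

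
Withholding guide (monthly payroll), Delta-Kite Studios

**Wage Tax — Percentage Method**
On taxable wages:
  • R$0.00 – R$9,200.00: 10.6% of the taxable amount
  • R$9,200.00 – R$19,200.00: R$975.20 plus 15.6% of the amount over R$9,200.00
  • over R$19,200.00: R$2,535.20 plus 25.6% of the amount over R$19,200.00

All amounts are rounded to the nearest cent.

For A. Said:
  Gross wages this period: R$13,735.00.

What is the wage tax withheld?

R$1,682.66

Wage Tax: taxable = R$13,735.00
  R$975.20 + 15.6% × (R$13,735.00 − R$9,200.00) = R$975.20 + 15.6% × R$4,535.00 = R$1,682.66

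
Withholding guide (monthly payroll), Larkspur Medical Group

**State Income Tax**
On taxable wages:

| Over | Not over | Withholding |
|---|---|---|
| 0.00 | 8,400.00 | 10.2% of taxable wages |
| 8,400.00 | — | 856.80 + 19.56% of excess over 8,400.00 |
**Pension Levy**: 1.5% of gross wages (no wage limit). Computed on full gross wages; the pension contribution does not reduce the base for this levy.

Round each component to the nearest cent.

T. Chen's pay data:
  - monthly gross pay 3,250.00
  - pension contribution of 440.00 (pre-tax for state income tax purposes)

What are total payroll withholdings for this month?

335.37

State Income Tax: taxable = 3,250.00 − 440.00 = 2,810.00
  10.2% × 2,810.00 = 286.62
Pension Levy: 1.5% × 3,250.00 = 48.75
Total: 286.62 + 48.75 = 335.37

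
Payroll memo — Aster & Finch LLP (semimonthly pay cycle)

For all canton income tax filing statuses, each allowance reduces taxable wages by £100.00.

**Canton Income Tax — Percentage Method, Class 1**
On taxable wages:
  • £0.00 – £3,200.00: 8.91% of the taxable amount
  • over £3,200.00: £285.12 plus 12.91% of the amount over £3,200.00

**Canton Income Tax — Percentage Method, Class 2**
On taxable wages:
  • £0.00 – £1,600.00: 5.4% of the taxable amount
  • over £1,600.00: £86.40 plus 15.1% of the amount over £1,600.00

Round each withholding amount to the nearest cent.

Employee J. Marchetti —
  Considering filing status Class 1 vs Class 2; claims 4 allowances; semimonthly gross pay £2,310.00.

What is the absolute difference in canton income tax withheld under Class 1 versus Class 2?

£36.97

Canton Income Tax (Class 1): taxable = £2,310.00 − 4×£100.00 = £1,910.00
  8.91% × £1,910.00 = £170.18
Canton Income Tax (Class 2): taxable = £2,310.00 − 4×£100.00 = £1,910.00
  £86.40 + 15.1% × (£1,910.00 − £1,600.00) = £86.40 + 15.1% × £310.00 = £133.21
Difference: |£170.18 − £133.21| = £36.97 (higher under Class 1)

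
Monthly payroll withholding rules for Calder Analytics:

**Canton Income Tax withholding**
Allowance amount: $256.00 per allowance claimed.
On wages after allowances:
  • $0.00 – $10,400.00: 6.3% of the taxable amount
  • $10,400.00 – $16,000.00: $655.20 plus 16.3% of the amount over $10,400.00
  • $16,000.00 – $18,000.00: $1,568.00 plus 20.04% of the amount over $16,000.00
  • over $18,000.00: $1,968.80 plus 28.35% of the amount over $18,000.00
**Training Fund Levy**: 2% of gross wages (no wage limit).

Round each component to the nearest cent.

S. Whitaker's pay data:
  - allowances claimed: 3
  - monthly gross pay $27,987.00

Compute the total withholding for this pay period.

$5,142.13

Canton Income Tax: taxable = $27,987.00 − 3×$256.00 = $27,219.00
  $1,968.80 + 28.35% × ($27,219.00 − $18,000.00) = $1,968.80 + 28.35% × $9,219.00 = $4,582.39
Training Fund Levy: 2% × $27,987.00 = $559.74
Total: $4,582.39 + $559.74 = $5,142.13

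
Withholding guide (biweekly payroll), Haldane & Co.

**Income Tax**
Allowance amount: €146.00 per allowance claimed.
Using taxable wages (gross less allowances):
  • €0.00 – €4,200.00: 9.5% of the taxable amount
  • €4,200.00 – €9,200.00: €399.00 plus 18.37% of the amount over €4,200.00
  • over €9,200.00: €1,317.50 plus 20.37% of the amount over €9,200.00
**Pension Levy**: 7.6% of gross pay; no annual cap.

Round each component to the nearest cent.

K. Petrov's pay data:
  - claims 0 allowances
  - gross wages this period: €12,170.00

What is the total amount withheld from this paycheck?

Income Tax: taxable = €12,170.00
  €1,317.50 + 20.37% × (€12,170.00 − €9,200.00) = €1,317.50 + 20.37% × €2,970.00 = €1,922.49
Pension Levy: 7.6% × €12,170.00 = €924.92
Total: €1,922.49 + €924.92 = €2,847.41

€2,847.41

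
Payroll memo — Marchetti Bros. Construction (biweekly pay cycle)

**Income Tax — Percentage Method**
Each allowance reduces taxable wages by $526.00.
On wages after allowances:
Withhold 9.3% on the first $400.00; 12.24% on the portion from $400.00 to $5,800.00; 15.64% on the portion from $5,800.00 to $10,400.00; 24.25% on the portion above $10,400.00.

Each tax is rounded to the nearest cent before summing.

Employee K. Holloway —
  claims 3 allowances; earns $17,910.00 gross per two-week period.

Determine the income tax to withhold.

Income Tax: taxable = $17,910.00 − 3×$526.00 = $16,332.00
  $1,417.60 + 24.25% × ($16,332.00 − $10,400.00) = $1,417.60 + 24.25% × $5,932.00 = $2,856.11

$2,856.11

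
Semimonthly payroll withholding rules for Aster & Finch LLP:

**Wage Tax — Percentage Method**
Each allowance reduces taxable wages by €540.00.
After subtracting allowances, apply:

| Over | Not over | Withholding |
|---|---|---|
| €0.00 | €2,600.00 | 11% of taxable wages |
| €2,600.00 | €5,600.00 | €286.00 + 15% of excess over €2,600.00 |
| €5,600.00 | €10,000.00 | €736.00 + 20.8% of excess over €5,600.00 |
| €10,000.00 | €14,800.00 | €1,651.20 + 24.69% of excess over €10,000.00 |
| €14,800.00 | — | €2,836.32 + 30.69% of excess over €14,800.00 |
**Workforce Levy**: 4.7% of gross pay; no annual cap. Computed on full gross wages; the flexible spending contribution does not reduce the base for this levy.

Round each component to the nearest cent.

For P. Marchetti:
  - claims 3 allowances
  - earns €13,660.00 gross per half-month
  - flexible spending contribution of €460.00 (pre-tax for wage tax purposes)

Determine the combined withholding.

Wage Tax: taxable = €13,660.00 − €460.00 − 3×€540.00 = €11,580.00
  €1,651.20 + 24.69% × (€11,580.00 − €10,000.00) = €1,651.20 + 24.69% × €1,580.00 = €2,041.30
Workforce Levy: 4.7% × €13,660.00 = €642.02
Total: €2,041.30 + €642.02 = €2,683.32

€2,683.32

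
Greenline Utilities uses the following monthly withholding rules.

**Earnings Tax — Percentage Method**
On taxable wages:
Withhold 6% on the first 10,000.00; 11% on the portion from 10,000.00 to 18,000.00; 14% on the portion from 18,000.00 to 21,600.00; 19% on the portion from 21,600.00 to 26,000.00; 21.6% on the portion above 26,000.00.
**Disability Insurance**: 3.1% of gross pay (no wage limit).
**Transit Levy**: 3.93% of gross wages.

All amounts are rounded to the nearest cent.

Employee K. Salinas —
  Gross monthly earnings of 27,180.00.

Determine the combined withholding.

4,985.63

Earnings Tax: taxable = 27,180.00
  2,820.00 + 21.6% × (27,180.00 − 26,000.00) = 2,820.00 + 21.6% × 1,180.00 = 3,074.88
Disability Insurance: 3.1% × 27,180.00 = 842.58
Transit Levy: 3.93% × 27,180.00 = 1,068.17
Total: 3,074.88 + 842.58 + 1,068.17 = 4,985.63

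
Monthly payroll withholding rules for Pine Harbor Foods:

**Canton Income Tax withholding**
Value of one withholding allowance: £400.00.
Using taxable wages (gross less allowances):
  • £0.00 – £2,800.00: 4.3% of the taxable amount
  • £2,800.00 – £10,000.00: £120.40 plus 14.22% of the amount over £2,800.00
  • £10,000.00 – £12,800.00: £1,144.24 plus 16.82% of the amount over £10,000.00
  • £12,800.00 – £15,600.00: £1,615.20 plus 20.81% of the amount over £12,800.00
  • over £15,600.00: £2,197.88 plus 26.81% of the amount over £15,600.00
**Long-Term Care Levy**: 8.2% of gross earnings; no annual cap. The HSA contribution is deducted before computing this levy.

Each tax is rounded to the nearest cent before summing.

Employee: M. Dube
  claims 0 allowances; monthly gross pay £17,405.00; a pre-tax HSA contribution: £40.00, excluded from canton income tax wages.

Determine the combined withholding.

£4,095.01

Canton Income Tax: taxable = £17,405.00 − £40.00 = £17,365.00
  £2,197.88 + 26.81% × (£17,365.00 − £15,600.00) = £2,197.88 + 26.81% × £1,765.00 = £2,671.08
Long-Term Care Levy: 8.2% × £17,365.00 = £1,423.93
Total: £2,671.08 + £1,423.93 = £4,095.01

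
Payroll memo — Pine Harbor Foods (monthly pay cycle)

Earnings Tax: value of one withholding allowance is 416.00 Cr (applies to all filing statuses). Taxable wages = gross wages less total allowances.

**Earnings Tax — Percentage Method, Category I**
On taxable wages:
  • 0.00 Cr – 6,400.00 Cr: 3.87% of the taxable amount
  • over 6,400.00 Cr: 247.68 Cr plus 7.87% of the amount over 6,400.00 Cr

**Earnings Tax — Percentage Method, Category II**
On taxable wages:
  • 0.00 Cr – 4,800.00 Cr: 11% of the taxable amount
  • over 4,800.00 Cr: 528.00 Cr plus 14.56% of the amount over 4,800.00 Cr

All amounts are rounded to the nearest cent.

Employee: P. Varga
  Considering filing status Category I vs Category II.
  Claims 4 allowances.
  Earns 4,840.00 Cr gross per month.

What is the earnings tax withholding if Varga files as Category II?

Earnings Tax (Category II): taxable = 4,840.00 Cr − 4×416.00 Cr = 3,176.00 Cr
  11% × 3,176.00 Cr = 349.36 Cr

349.36 Cr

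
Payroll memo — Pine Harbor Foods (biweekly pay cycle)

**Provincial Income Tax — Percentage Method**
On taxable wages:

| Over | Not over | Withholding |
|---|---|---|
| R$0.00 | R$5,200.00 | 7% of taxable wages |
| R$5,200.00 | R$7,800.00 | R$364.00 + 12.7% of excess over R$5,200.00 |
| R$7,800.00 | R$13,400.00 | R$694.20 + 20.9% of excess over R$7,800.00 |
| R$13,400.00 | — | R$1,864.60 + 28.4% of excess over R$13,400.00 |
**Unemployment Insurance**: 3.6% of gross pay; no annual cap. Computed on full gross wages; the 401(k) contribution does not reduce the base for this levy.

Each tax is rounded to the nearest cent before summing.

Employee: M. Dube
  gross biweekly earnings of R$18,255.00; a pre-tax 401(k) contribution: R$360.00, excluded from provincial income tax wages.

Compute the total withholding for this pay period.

Provincial Income Tax: taxable = R$18,255.00 − R$360.00 = R$17,895.00
  R$1,864.60 + 28.4% × (R$17,895.00 − R$13,400.00) = R$1,864.60 + 28.4% × R$4,495.00 = R$3,141.18
Unemployment Insurance: 3.6% × R$18,255.00 = R$657.18
Total: R$3,141.18 + R$657.18 = R$3,798.36

R$3,798.36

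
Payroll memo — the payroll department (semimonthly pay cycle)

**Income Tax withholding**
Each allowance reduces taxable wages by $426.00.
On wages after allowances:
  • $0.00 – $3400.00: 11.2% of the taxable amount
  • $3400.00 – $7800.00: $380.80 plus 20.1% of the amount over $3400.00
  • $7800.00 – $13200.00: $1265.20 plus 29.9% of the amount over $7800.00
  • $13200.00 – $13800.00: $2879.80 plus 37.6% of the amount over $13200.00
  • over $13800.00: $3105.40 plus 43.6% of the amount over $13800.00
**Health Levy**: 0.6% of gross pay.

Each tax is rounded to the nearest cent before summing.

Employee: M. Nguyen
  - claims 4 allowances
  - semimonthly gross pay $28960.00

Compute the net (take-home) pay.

$19814.02

Income Tax: taxable = $28960.00 − 4×$426.00 = $27256.00
  $3105.40 + 43.6% × ($27256.00 − $13800.00) = $3105.40 + 43.6% × $13456.00 = $8972.22
Health Levy: 0.6% × $28960.00 = $173.76
Total withheld: $8972.22 + $173.76 = $9145.98
Net pay: $28960.00 − $9145.98 = $19814.02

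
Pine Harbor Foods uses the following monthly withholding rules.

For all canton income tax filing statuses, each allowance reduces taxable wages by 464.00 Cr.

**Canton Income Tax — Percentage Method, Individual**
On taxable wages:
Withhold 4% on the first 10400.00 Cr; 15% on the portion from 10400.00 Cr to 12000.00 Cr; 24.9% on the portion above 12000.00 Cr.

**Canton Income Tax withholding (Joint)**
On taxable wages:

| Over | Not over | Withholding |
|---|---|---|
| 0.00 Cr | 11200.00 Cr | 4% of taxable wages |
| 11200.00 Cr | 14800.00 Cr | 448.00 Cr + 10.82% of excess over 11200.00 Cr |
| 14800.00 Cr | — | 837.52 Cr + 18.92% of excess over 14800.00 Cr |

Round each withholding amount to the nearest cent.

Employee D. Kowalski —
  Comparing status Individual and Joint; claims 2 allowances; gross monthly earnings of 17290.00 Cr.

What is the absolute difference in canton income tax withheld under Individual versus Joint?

609.09 Cr

Canton Income Tax (Individual): taxable = 17290.00 Cr − 2×464.00 Cr = 16362.00 Cr
  656.00 Cr + 24.9% × (16362.00 Cr − 12000.00 Cr) = 656.00 Cr + 24.9% × 4362.00 Cr = 1742.14 Cr
Canton Income Tax (Joint): taxable = 17290.00 Cr − 2×464.00 Cr = 16362.00 Cr
  837.52 Cr + 18.92% × (16362.00 Cr − 14800.00 Cr) = 837.52 Cr + 18.92% × 1562.00 Cr = 1133.05 Cr
Difference: |1742.14 Cr − 1133.05 Cr| = 609.09 Cr (higher under Individual)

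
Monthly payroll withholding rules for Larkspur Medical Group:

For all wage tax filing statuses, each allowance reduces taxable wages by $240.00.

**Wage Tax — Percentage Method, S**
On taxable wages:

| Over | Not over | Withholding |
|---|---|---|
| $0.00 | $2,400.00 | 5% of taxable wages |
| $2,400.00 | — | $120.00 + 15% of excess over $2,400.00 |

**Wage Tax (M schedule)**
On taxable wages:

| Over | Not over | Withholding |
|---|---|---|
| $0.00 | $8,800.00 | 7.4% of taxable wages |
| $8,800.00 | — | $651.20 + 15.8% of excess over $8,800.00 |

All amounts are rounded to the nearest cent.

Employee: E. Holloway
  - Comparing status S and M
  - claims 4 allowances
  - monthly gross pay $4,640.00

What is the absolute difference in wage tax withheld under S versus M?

$39.68

Wage Tax (S): taxable = $4,640.00 − 4×$240.00 = $3,680.00
  $120.00 + 15% × ($3,680.00 − $2,400.00) = $120.00 + 15% × $1,280.00 = $312.00
Wage Tax (M): taxable = $4,640.00 − 4×$240.00 = $3,680.00
  7.4% × $3,680.00 = $272.32
Difference: |$312.00 − $272.32| = $39.68 (higher under S)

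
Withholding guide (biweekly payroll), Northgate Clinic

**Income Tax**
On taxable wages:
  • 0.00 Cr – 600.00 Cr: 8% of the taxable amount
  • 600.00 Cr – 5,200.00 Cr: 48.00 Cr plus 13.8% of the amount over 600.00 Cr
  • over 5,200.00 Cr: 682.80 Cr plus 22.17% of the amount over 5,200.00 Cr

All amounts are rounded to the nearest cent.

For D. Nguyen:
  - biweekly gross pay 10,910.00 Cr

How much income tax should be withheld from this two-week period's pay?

Income Tax: taxable = 10,910.00 Cr
  682.80 Cr + 22.17% × (10,910.00 Cr − 5,200.00 Cr) = 682.80 Cr + 22.17% × 5,710.00 Cr = 1,948.71 Cr

1,948.71 Cr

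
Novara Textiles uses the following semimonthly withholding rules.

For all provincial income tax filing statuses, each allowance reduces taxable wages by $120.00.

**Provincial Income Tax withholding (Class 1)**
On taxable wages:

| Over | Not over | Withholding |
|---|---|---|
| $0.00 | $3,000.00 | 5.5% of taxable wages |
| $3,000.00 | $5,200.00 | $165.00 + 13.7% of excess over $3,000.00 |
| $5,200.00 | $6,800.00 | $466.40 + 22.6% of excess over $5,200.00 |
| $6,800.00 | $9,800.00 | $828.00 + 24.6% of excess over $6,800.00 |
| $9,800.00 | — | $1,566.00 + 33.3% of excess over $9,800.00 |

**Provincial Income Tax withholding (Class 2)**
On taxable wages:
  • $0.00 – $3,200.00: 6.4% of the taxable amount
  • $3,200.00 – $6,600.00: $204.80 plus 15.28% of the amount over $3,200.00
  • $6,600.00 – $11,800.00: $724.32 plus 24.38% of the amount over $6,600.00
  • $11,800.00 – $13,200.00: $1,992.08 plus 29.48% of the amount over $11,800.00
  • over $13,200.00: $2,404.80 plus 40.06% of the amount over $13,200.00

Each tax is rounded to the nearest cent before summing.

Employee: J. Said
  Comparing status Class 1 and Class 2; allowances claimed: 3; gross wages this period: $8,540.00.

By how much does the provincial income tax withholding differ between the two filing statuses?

Provincial Income Tax (Class 1): taxable = $8,540.00 − 3×$120.00 = $8,180.00
  $828.00 + 24.6% × ($8,180.00 − $6,800.00) = $828.00 + 24.6% × $1,380.00 = $1,167.48
Provincial Income Tax (Class 2): taxable = $8,540.00 − 3×$120.00 = $8,180.00
  $724.32 + 24.38% × ($8,180.00 − $6,600.00) = $724.32 + 24.38% × $1,580.00 = $1,109.52
Difference: |$1,167.48 − $1,109.52| = $57.96 (higher under Class 1)

$57.96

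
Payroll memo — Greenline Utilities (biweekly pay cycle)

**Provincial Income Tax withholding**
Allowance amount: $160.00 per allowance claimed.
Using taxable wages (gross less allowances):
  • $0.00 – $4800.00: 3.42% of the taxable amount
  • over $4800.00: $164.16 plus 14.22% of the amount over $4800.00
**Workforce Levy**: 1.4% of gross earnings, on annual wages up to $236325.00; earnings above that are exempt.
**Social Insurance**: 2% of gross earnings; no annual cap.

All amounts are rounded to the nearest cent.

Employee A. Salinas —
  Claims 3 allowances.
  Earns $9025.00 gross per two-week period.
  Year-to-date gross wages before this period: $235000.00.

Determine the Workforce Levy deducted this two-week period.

Workforce Levy: cap $236325.00 − YTD $235000.00 = $1325.00 subject; 1.4% × $1325.00 = $18.55

$18.55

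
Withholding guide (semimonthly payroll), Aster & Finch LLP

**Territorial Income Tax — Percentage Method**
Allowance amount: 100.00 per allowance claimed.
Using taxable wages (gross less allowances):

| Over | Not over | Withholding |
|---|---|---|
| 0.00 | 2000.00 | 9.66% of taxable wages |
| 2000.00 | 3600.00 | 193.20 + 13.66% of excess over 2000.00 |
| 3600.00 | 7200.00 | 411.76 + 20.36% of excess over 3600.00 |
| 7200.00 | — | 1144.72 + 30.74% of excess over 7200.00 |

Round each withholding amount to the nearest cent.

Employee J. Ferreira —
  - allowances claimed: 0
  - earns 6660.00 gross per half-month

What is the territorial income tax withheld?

1034.78

Territorial Income Tax: taxable = 6660.00
  411.76 + 20.36% × (6660.00 − 3600.00) = 411.76 + 20.36% × 3060.00 = 1034.78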